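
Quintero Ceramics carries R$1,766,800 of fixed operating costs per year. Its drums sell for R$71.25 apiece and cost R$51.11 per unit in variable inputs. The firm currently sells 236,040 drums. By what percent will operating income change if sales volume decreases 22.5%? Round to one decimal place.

Total contribution margin = 236,040 × R$20.14 = R$4,753,845.60.
Operating income = contribution − fixed costs = R$4,753,845.60 − R$1,766,800 = R$2,987,045.60.
So DOL = total CM / EBIT = R$4,753,845.60 / R$2,987,045.60 = 1.5915.
Operating income changes by 1.5915 × -22.5% = -35.8%.

-35.8%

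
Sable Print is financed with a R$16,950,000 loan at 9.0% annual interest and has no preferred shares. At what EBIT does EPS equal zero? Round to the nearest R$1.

R$1,525,500

Annual interest = 9.0% × R$16,950,000 = R$1,525,500.00.
With no preferred dividends, EPS = 0 when EBIT exactly covers interest, so the financial break-even EBIT is R$1,525,500.00.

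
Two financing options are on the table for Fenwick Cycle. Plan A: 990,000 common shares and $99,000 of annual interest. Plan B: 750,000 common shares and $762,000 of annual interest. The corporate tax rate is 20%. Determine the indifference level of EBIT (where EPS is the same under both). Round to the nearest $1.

$2,833,875

Set EPS_A = EPS_B: (EBIT − $99,000)(1 − 0.20) ÷ 990,000 = (EBIT − $762,000)(1 − 0.20) ÷ 750,000.
The (1 − t) factor cancels: (EBIT − 99,000) × 750,000 = (EBIT − 762,000) × 990,000.
Solving, EBIT = (762,000·990,000 − 99,000·750,000) / (990,000 − 750,000) = 680,130,000,000 / 240,000 = 2,833,875.00.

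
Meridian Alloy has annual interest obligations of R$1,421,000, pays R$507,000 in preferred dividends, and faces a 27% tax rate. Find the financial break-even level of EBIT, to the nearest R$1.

R$2,115,521

Grossing the preferred dividend up to pre-tax terms: R$507,000 / (1 − 0.27) = R$694,520.55.
EPS = 0 when EBIT covers interest plus the pre-tax preferred burden: R$1,421,000 + R$694,520.55 = R$2,115,520.55.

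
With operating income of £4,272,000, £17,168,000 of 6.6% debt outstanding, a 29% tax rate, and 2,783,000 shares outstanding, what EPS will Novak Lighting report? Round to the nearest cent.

Interest = £1,133,088.00, so EBT = £4,272,000 − £1,133,088.00 = £3,138,912.00.
After tax at 29%: net income = £3,138,912.00 × 0.71 = £2,228,627.52.
Per share: £2,228,627.52 / 2,783,000 shares = £0.80.

£0.80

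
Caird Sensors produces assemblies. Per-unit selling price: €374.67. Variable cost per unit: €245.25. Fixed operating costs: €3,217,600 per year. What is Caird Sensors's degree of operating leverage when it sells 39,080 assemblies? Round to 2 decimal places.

2.75

Contribution at this volume is 39,080 × €129.42 = €5,057,733.60.
Operating income = contribution − fixed costs = €5,057,733.60 − €3,217,600 = €1,840,133.60.
Degree of operating leverage = €5,057,733.60 / €1,840,133.60 = 2.7486.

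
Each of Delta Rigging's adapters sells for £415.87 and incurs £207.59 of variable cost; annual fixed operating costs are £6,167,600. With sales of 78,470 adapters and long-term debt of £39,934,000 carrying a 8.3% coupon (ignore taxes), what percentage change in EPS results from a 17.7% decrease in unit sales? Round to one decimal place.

-42.2%

Total contribution margin = 78,470 × £208.28 = £16,343,731.60.
Subtracting fixed costs: EBIT = £16,343,731.60 − £6,167,600 = £10,176,131.60.
After interest of £3,314,522.00, pre-tax earnings = £6,861,609.60.
DCL = total CM / (EBIT − I) = £16,343,731.60 / £6,861,609.60 = 2.3819.
%ΔEPS = DCL × %ΔSales = 2.3819 × -17.7% = -42.2%.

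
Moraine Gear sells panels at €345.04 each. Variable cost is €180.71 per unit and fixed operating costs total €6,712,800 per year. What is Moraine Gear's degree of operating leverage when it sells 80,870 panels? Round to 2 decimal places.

Total contribution margin = 80,870 × €164.33 = €13,289,367.10.
EBIT = €13,289,367.10 − €6,712,800 = €6,576,567.10.
So DOL = total CM / EBIT = €13,289,367.10 / €6,576,567.10 = 2.0207.

2.02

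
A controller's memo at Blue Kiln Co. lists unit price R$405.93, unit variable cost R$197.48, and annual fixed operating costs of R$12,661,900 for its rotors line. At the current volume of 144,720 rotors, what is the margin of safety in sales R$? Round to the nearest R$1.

Each unit contributes R$405.93 − R$197.48 = R$208.45. Break-even units = R$12,661,900 ÷ R$208.45 = 60,743.10; break-even revenue = 60,743.10 × R$405.93 = R$24,657,448.15.
Current sales = 144,720 × R$405.93 = R$58,746,189.60.
Margin of safety = R$58,746,189.60 − R$24,657,448.15 = R$34,088,741.

R$34,088,741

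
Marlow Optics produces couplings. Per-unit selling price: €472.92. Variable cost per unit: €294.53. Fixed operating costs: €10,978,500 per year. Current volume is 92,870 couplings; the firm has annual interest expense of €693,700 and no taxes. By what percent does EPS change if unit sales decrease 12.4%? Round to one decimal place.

-42.0%

Total contribution margin = 92,870 × €178.39 = €16,567,079.30.
EBIT = €16,567,079.30 − €10,978,500 = €5,588,579.30.
Interest = €693,700.00, so EBIT − I = €4,894,879.30.
DCL = total CM / (EBIT − I) = €16,567,079.30 / €4,894,879.30 = 3.3846.
EPS therefore changes by 3.3846 × (-12.4%) = -42.0%.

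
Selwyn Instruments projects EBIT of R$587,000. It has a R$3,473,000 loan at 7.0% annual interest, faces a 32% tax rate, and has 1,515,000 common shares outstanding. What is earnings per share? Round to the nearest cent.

Interest = R$243,110.00, so EBT = R$587,000 − R$243,110.00 = R$343,890.00.
After tax at 32%: net income = R$343,890.00 × 0.68 = R$233,845.20.
EPS = R$233,845.20 ÷ 1,515,000 = R$0.15.

R$0.15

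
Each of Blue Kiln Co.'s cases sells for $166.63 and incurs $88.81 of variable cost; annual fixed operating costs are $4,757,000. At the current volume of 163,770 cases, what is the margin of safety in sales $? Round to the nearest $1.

$17,103,196

Contribution margin per unit = $166.63 − $88.81 = $77.82. Break-even units = $4,757,000 ÷ $77.82 = 61,128.24; break-even revenue = 61,128.24 × $166.63 = $10,185,799.41.
Current sales = 163,770 × $166.63 = $27,288,995.10.
Margin of safety = $27,288,995.10 − $10,185,799.41 = $17,103,196.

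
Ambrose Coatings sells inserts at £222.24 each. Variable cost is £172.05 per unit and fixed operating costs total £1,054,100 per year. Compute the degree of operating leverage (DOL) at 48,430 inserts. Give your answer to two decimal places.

1.77

Contribution at this volume is 48,430 × £50.19 = £2,430,701.70.
Subtracting fixed costs: EBIT = £2,430,701.70 − £1,054,100 = £1,376,601.70.
Degree of operating leverage = £2,430,701.70 / £1,376,601.70 = 1.7657.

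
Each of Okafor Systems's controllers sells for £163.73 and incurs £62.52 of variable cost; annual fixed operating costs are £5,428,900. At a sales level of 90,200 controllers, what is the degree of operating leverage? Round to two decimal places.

2.47

Total contribution margin = 90,200 × £101.21 = £9,129,142.00.
Subtracting fixed costs: EBIT = £9,129,142.00 − £5,428,900 = £3,700,242.00.
So DOL = total CM / EBIT = £9,129,142.00 / £3,700,242.00 = 2.4672.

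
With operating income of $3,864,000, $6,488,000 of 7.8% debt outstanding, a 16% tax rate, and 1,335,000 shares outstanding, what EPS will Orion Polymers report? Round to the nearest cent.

$2.11

Interest = $506,064.00, so EBT = $3,864,000 − $506,064.00 = $3,357,936.00.
Net income = $3,357,936.00 × (1 − 0.16) = $2,820,666.24.
EPS = $2,820,666.24 ÷ 1,335,000 = $2.11.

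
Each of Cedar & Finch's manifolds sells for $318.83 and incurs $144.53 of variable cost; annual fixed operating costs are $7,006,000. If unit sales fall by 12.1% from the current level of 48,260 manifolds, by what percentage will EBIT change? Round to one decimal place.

-72.4%

At 48,260 units, contribution = 48,260 × $174.30 = $8,411,718.00.
EBIT = $8,411,718.00 − $7,006,000 = $1,405,718.00.
Degree of operating leverage = $8,411,718.00 / $1,405,718.00 = 5.9839.
%ΔEBIT = DOL × %ΔSales = 5.9839 × -12.1% = -72.4%.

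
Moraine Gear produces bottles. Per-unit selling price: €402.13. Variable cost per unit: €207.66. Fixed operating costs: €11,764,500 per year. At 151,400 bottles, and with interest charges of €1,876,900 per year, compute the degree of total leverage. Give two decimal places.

At 151,400 units, contribution = 151,400 × €194.47 = €29,442,758.00.
EBIT = €29,442,758.00 − €11,764,500 = €17,678,258.00. Interest = €1,876,900.00.
DOL = €29,442,758.00 ÷ €17,678,258.00 = 1.6655; DFL = €17,678,258.00 ÷ €15,801,358.00 = 1.1188.
DCL = DOL × DFL = 1.6655 × 1.1188 = 1.8634.

1.86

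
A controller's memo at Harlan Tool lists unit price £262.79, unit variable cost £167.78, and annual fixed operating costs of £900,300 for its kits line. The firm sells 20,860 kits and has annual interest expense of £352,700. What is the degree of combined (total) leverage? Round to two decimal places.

Total contribution margin = 20,860 × £95.01 = £1,981,908.60.
EBIT = £1,981,908.60 − £900,300 = £1,081,608.60. Interest = £352,700.00, so EBIT − I = £728,908.60.
Degree of total leverage = total CM / (EBIT − interest) = £1,981,908.60 / £728,908.60 = 2.7190.

2.72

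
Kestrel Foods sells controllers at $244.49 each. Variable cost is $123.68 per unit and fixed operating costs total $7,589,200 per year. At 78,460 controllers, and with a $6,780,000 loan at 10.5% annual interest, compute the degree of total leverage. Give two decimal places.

Total contribution margin = 78,460 × $120.81 = $9,478,752.60.
EBIT = $9,478,752.60 − $7,589,200 = $1,889,552.60. Interest = $711,900.00.
DOL = $9,478,752.60 ÷ $1,889,552.60 = 5.0164; DFL = $1,889,552.60 ÷ $1,177,652.60 = 1.6045.
DCL = DOL × DFL = 5.0164 × 1.6045 = 8.0488.

8.05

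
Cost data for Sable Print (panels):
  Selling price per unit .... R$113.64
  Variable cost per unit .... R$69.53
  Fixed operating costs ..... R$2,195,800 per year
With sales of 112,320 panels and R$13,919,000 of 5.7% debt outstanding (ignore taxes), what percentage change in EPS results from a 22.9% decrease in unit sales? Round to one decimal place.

-57.7%

Contribution at this volume is 112,320 × R$44.11 = R$4,954,435.20.
Operating income = contribution − fixed costs = R$4,954,435.20 − R$2,195,800 = R$2,758,635.20.
After interest of R$793,383.00, pre-tax earnings = R$1,965,252.20.
DCL = total CM / (EBIT − I) = R$4,954,435.20 / R$1,965,252.20 = 2.5210.
%ΔEPS = DCL × %ΔSales = 2.5210 × -22.9% = -57.7%.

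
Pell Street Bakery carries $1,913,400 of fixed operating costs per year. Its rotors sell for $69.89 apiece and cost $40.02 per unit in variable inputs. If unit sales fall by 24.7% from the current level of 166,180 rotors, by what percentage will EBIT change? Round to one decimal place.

Total contribution margin = 166,180 × $29.87 = $4,963,796.60.
Operating income = contribution − fixed costs = $4,963,796.60 − $1,913,400 = $3,050,396.60.
DOL = contribution ÷ EBIT = $4,963,796.60 ÷ $3,050,396.60 = 1.6273.
Operating income changes by 1.6273 × -24.7% = -40.2%.

-40.2%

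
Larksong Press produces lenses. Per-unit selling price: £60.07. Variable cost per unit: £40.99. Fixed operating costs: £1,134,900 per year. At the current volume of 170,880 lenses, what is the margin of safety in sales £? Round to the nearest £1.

£6,691,730

Each unit contributes £60.07 − £40.99 = £19.08. Break-even units = £1,134,900 ÷ £19.08 = 59,481.13; break-even revenue = 59,481.13 × £60.07 = £3,573,031.60.
Actual sales revenue = 170,880 × £60.07 = £10,264,761.60.
Margin of safety = £10,264,761.60 − £3,573,031.60 = £6,691,730.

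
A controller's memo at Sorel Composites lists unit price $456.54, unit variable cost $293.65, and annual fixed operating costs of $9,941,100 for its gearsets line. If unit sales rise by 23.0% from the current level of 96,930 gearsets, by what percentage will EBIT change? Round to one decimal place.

+62.1%

Contribution at this volume is 96,930 × $162.89 = $15,788,927.70.
EBIT = $15,788,927.70 − $9,941,100 = $5,847,827.70.
So DOL = total CM / EBIT = $15,788,927.70 / $5,847,827.70 = 2.7000.
Operating income changes by 2.7000 × +23.0% = +62.1%.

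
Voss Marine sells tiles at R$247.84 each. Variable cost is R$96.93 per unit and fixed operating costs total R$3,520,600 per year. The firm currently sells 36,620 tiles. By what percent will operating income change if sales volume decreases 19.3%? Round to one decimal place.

-53.2%

Contribution at this volume is 36,620 × R$150.91 = R$5,526,324.20.
EBIT = R$5,526,324.20 − R$3,520,600 = R$2,005,724.20.
DOL = contribution ÷ EBIT = R$5,526,324.20 ÷ R$2,005,724.20 = 2.7553.
%ΔEBIT = DOL × %ΔSales = 2.7553 × -19.3% = -53.2%.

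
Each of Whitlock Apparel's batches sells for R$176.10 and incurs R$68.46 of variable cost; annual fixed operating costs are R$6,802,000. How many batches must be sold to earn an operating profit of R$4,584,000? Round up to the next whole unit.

Each unit contributes R$176.10 − R$68.46 = R$107.64.
Need Q such that Q × R$107.64 − R$6,802,000 = R$4,584,000, i.e. Q = R$11,386,000 / R$107.64 = 105,778.52 → 105,779.

105,779 batches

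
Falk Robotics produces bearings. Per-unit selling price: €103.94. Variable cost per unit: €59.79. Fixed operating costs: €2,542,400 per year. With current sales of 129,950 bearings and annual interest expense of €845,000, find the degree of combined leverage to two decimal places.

Contribution at this volume is 129,950 × €44.15 = €5,737,292.50.
Operating income = contribution − fixed costs = €5,737,292.50 − €2,542,400 = €3,194,892.50. Interest = €845,000.00.
DOL = €5,737,292.50 ÷ €3,194,892.50 = 1.7958; DFL = €3,194,892.50 ÷ €2,349,892.50 = 1.3596.
DCL = DOL × DFL = 1.7958 × 1.3596 = 2.4416.

2.44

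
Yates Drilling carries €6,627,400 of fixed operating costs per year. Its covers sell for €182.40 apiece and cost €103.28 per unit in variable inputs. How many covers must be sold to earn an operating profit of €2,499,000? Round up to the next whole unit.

Contribution margin per unit = €182.40 − €103.28 = €79.12.
Need Q such that Q × €79.12 − €6,627,400 = €2,499,000, i.e. Q = €9,126,400 / €79.12 = 115,348.84 → 115,349.

115,349 covers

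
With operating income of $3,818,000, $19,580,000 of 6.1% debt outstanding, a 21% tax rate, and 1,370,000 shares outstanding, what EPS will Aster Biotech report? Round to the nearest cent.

Pre-tax income = $3,818,000 − $1,194,380.00 = $2,623,620.00.
After tax at 21%: net income = $2,623,620.00 × 0.79 = $2,072,659.80.
EPS = $2,072,659.80 ÷ 1,370,000 = $1.51.

$1.51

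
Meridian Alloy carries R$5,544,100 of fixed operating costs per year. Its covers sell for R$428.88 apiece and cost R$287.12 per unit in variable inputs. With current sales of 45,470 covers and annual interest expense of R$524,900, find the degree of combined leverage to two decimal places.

17.11

At 45,470 units, contribution = 45,470 × R$141.76 = R$6,445,827.20.
Operating income = contribution − fixed costs = R$6,445,827.20 − R$5,544,100 = R$901,727.20. Interest = R$524,900.00.
DOL = R$6,445,827.20 ÷ R$901,727.20 = 7.1483; DFL = R$901,727.20 ÷ R$376,827.20 = 2.3929.
Combined leverage = 7.1483 × 2.3929 = 17.1052.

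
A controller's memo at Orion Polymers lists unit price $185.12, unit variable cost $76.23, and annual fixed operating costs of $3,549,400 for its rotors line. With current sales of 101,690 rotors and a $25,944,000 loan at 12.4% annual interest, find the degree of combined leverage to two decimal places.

2.57

At 101,690 units, contribution = 101,690 × $108.89 = $11,073,024.10.
EBIT = $11,073,024.10 − $3,549,400 = $7,523,624.10. Interest = $3,217,056.00.
DOL = $11,073,024.10 ÷ $7,523,624.10 = 1.4718; DFL = $7,523,624.10 ÷ $4,306,568.10 = 1.7470.
DCL = DOL × DFL = 1.4718 × 1.7470 = 2.5712.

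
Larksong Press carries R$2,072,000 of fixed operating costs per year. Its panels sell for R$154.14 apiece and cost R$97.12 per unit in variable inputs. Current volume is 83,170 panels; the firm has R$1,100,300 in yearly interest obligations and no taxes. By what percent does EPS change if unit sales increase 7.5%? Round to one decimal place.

+22.7%

Total contribution margin = 83,170 × R$57.02 = R$4,742,353.40.
Operating income = contribution − fixed costs = R$4,742,353.40 − R$2,072,000 = R$2,670,353.40.
Interest = R$1,100,300.00, so EBIT − I = R$1,570,053.40.
Degree of combined leverage = contribution ÷ (EBIT − I) = R$4,742,353.40 ÷ R$1,570,053.40 = 3.0205.
%ΔEPS = DCL × %ΔSales = 3.0205 × +7.5% = +22.7%.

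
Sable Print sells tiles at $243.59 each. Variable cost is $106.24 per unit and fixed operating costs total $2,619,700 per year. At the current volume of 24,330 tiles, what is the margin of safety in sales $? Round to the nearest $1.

$1,280,511

Unit CM = price − variable cost = $243.59 − $106.24 = $137.35. Break-even units = $2,619,700 ÷ $137.35 = 19,073.17; break-even revenue = 19,073.17 × $243.59 = $4,646,033.66.
Actual sales revenue = 24,330 × $243.59 = $5,926,544.70.
Margin of safety = $5,926,544.70 − $4,646,033.66 = $1,280,511.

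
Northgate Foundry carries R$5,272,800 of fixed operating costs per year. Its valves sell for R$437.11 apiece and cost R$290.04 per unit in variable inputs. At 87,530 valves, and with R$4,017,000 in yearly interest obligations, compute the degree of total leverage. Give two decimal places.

3.59

Total contribution margin = 87,530 × R$147.07 = R$12,873,037.10.
Subtracting fixed costs: EBIT = R$12,873,037.10 − R$5,272,800 = R$7,600,237.10. Interest = R$4,017,000.00.
DOL = R$12,873,037.10 ÷ R$7,600,237.10 = 1.6938; DFL = R$7,600,237.10 ÷ R$3,583,237.10 = 2.1211.
DCL = DOL × DFL = 1.6938 × 2.1211 = 3.5927.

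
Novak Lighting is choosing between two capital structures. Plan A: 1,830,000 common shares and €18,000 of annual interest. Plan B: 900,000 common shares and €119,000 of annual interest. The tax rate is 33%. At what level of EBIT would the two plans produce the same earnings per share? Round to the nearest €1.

€216,742

At indifference, (EBIT − 18,000)(1 − t)/1,830,000 = (EBIT − 119,000)(1 − t)/900,000.
The (1 − t) factor cancels: (EBIT − 18,000) × 900,000 = (EBIT − 119,000) × 1,830,000.
EBIT × (1,830,000 − 900,000) = 119,000 × 1,830,000 − 18,000 × 900,000 = 201,570,000,000, so EBIT = 201,570,000,000 ÷ 930,000 = 216,741.94.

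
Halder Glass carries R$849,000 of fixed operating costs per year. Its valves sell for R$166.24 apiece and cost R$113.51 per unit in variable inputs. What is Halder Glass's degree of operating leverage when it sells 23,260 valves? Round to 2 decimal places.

Contribution at this volume is 23,260 × R$52.73 = R$1,226,499.80.
Subtracting fixed costs: EBIT = R$1,226,499.80 − R$849,000 = R$377,499.80.
Degree of operating leverage = R$1,226,499.80 / R$377,499.80 = 3.2490.

3.25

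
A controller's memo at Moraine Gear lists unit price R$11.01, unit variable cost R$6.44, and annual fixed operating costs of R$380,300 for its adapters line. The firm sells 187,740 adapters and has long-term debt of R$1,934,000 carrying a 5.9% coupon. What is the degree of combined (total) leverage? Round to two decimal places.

Total contribution margin = 187,740 × R$4.57 = R$857,971.80.
Operating income = contribution − fixed costs = R$857,971.80 − R$380,300 = R$477,671.80. Interest = R$114,106.00, so EBIT − I = R$363,565.80.
DCL = contribution ÷ (EBIT − I) = R$857,971.80 ÷ R$363,565.80 = 2.3599.

2.36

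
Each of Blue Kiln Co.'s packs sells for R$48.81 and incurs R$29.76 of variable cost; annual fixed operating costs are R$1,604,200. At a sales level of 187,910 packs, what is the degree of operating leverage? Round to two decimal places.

Total contribution margin = 187,910 × R$19.05 = R$3,579,685.50.
Subtracting fixed costs: EBIT = R$3,579,685.50 − R$1,604,200 = R$1,975,485.50.
DOL = contribution ÷ EBIT = R$3,579,685.50 ÷ R$1,975,485.50 = 1.8121.

1.81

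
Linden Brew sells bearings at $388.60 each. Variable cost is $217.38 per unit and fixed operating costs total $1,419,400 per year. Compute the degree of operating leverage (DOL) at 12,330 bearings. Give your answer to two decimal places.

At 12,330 units, contribution = 12,330 × $171.22 = $2,111,142.60.
Subtracting fixed costs: EBIT = $2,111,142.60 − $1,419,400 = $691,742.60.
So DOL = total CM / EBIT = $2,111,142.60 / $691,742.60 = 3.0519.

3.05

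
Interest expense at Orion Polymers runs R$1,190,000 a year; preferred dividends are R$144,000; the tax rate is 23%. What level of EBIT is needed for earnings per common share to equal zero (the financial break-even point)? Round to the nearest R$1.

R$1,377,013

Grossing the preferred dividend up to pre-tax terms: R$144,000 / (1 − 0.23) = R$187,012.99.
Financial break-even EBIT = interest + D_p ÷ (1 − t) = R$1,190,000 + R$187,012.99 = R$1,377,012.99.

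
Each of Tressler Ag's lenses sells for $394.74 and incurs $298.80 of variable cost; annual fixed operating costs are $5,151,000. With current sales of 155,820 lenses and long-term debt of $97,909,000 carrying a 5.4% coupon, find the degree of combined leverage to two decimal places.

3.31

Contribution at this volume is 155,820 × $95.94 = $14,949,370.80.
Operating income = contribution − fixed costs = $14,949,370.80 − $5,151,000 = $9,798,370.80. Interest = $5,287,086.00.
DOL = $14,949,370.80 ÷ $9,798,370.80 = 1.5257; DFL = $9,798,370.80 ÷ $4,511,284.80 = 2.1720.
Combined leverage = 1.5257 × 2.1720 = 3.3138.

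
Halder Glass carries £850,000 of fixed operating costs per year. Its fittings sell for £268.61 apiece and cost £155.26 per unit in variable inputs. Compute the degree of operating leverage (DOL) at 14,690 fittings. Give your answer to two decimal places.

2.04

Total contribution margin = 14,690 × £113.35 = £1,665,111.50.
EBIT = £1,665,111.50 − £850,000 = £815,111.50.
So DOL = total CM / EBIT = £1,665,111.50 / £815,111.50 = 2.0428.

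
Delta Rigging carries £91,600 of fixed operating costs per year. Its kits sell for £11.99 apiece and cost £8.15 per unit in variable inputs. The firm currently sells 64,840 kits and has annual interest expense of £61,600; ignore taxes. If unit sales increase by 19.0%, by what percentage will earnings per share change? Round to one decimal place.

Contribution at this volume is 64,840 × £3.84 = £248,985.60.
Operating income = contribution − fixed costs = £248,985.60 − £91,600 = £157,385.60.
Interest = £61,600.00, so EBIT − I = £95,785.60.
Degree of combined leverage = contribution ÷ (EBIT − I) = £248,985.60 ÷ £95,785.60 = 2.5994.
EPS therefore changes by 2.5994 × (+19.0%) = +49.4%.

+49.4%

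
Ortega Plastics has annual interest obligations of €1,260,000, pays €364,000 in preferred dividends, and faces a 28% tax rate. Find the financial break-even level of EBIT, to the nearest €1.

€1,765,556

Grossing the preferred dividend up to pre-tax terms: €364,000 / (1 − 0.28) = €505,555.56.
EPS = 0 when EBIT covers interest plus the pre-tax preferred burden: €1,260,000 + €505,555.56 = €1,765,555.56.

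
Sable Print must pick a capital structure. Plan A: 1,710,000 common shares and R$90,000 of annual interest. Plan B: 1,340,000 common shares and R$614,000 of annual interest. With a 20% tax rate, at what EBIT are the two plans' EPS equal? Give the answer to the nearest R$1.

R$2,511,730

Set EPS_A = EPS_B: (EBIT − R$90,000)(1 − 0.20) ÷ 1,710,000 = (EBIT − R$614,000)(1 − 0.20) ÷ 1,340,000.
The (1 − t) factor cancels: (EBIT − 90,000) × 1,340,000 = (EBIT − 614,000) × 1,710,000.
EBIT × (1,710,000 − 1,340,000) = 614,000 × 1,710,000 − 90,000 × 1,340,000 = 929,340,000,000, so EBIT = 929,340,000,000 ÷ 370,000 = 2,511,729.73.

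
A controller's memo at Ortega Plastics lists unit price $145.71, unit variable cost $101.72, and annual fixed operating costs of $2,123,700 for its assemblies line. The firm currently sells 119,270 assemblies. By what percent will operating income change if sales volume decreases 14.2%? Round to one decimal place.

At 119,270 units, contribution = 119,270 × $43.99 = $5,246,687.30.
Operating income = contribution − fixed costs = $5,246,687.30 − $2,123,700 = $3,122,987.30.
Degree of operating leverage = $5,246,687.30 / $3,122,987.30 = 1.6800.
So EBIT moves 1.6800 × (-14.2%) = -23.9%.

-23.9%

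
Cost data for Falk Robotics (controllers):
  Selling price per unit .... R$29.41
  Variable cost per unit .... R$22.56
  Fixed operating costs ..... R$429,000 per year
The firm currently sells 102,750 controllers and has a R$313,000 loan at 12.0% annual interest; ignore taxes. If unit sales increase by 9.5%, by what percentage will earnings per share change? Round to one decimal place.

+28.2%

Contribution at this volume is 102,750 × R$6.85 = R$703,837.50.
Subtracting fixed costs: EBIT = R$703,837.50 − R$429,000 = R$274,837.50.
Interest = R$37,560.00, so EBIT − I = R$237,277.50.
DCL = total CM / (EBIT − I) = R$703,837.50 / R$237,277.50 = 2.9663.
%ΔEPS = DCL × %ΔSales = 2.9663 × +9.5% = +28.2%.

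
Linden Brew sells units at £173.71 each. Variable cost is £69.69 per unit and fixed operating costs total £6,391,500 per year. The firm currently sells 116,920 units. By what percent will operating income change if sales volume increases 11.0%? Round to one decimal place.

Contribution at this volume is 116,920 × £104.02 = £12,162,018.40.
Subtracting fixed costs: EBIT = £12,162,018.40 − £6,391,500 = £5,770,518.40.
DOL = contribution ÷ EBIT = £12,162,018.40 ÷ £5,770,518.40 = 2.1076.
%ΔEBIT = DOL × %ΔSales = 2.1076 × +11.0% = +23.2%.

+23.2%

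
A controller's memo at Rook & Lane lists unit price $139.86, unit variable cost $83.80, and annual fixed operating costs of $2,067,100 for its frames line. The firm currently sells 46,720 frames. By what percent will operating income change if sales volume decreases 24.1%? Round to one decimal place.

Contribution at this volume is 46,720 × $56.06 = $2,619,123.20.
EBIT = $2,619,123.20 − $2,067,100 = $552,023.20.
So DOL = total CM / EBIT = $2,619,123.20 / $552,023.20 = 4.7446.
%ΔEBIT = DOL × %ΔSales = 4.7446 × -24.1% = -114.3%.

-114.3%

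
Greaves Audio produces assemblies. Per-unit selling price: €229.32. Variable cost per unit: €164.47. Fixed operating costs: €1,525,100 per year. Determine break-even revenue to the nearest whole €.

€5,392,998

CM per unit = €229.32 − €164.47 = €64.85; CM ratio = €64.85 / €229.32 = 0.2828.
Break-even sales = FC ÷ CM ratio = €1,525,100 × €229.32 / €64.85 = €5,392,998.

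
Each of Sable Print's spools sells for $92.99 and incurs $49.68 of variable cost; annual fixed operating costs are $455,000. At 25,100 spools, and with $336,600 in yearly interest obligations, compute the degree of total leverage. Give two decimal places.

3.68

Total contribution margin = 25,100 × $43.31 = $1,087,081.00.
Operating income = contribution − fixed costs = $1,087,081.00 − $455,000 = $632,081.00. Interest = $336,600.00.
DOL = $1,087,081.00 ÷ $632,081.00 = 1.7198; DFL = $632,081.00 ÷ $295,481.00 = 2.1392.
DCL = DOL × DFL = 1.7198 × 2.1392 = 3.6790.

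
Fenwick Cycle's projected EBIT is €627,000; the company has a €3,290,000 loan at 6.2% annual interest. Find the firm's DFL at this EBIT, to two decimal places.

1.48

Interest = €203,980.00.
DFL = EBIT ÷ (EBIT − I) = €627,000 ÷ (€627,000 − €203,980.00) = €627,000 ÷ €423,020.00 = 1.4822.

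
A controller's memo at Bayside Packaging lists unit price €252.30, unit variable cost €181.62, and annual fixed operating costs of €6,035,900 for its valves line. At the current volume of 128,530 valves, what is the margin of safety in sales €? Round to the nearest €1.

€10,882,313

Unit CM = price − variable cost = €252.30 − €181.62 = €70.68. Break-even units = €6,035,900 ÷ €70.68 = 85,397.57; break-even revenue = 85,397.57 × €252.30 = €21,545,806.03.
Actual sales revenue = 128,530 × €252.30 = €32,428,119.00.
Margin of safety = €32,428,119.00 − €21,545,806.03 = €10,882,313.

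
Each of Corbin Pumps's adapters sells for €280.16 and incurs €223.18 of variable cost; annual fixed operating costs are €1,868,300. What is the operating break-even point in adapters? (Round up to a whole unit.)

Contribution margin per unit = €280.16 − €223.18 = €56.98.
Break-even volume = fixed costs ÷ CM per unit = €1,868,300 ÷ €56.98 = 32,788.70, so 32,789 adapters.

32,789 adapters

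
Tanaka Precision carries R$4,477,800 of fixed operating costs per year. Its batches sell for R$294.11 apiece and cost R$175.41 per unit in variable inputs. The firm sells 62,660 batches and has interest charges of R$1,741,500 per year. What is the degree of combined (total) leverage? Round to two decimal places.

6.10

Contribution at this volume is 62,660 × R$118.70 = R$7,437,742.00.
Subtracting fixed costs: EBIT = R$7,437,742.00 − R$4,477,800 = R$2,959,942.00. Interest = R$1,741,500.00, so EBIT − I = R$1,218,442.00.
Degree of total leverage = total CM / (EBIT − interest) = R$7,437,742.00 / R$1,218,442.00 = 6.1043.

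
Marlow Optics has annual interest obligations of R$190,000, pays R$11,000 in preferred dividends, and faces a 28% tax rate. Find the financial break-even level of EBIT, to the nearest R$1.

Preferred dividends are paid after tax, so their pre-tax equivalent is R$11,000 ÷ (1 − 0.28) = R$15,277.78.
EPS = 0 when EBIT covers interest plus the pre-tax preferred burden: R$190,000 + R$15,277.78 = R$205,277.78.

R$205,278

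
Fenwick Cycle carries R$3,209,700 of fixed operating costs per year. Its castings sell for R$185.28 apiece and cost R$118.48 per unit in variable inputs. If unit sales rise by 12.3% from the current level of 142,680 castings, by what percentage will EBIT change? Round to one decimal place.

+18.5%

Contribution at this volume is 142,680 × R$66.80 = R$9,531,024.00.
Operating income = contribution − fixed costs = R$9,531,024.00 − R$3,209,700 = R$6,321,324.00.
Degree of operating leverage = R$9,531,024.00 / R$6,321,324.00 = 1.5078.
%ΔEBIT = DOL × %ΔSales = 1.5078 × +12.3% = +18.5%.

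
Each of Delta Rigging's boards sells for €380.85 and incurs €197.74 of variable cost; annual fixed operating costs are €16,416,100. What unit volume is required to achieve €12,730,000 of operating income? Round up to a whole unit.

Each unit contributes €380.85 − €197.74 = €183.11.
Units = (FC + target) / CM = (€16,416,100 + €12,730,000) / €183.11 = 159,172.63, so 159,173 boards.

159,173 boards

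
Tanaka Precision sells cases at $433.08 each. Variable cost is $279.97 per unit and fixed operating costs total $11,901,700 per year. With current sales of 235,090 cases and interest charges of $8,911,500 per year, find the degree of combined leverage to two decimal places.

2.37

Total contribution margin = 235,090 × $153.11 = $35,994,629.90.
EBIT = $35,994,629.90 − $11,901,700 = $24,092,929.90. Interest = $8,911,500.00, so EBIT − I = $15,181,429.90.
Degree of total leverage = total CM / (EBIT − interest) = $35,994,629.90 / $15,181,429.90 = 2.3710.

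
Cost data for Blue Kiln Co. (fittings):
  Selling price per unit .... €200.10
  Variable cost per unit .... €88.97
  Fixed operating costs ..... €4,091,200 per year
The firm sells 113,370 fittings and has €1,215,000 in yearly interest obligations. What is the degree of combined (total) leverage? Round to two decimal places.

Contribution at this volume is 113,370 × €111.13 = €12,598,808.10.
Subtracting fixed costs: EBIT = €12,598,808.10 − €4,091,200 = €8,507,608.10. Interest = €1,215,000.00.
DOL = €12,598,808.10 ÷ €8,507,608.10 = 1.4809; DFL = €8,507,608.10 ÷ €7,292,608.10 = 1.1666.
DCL = DOL × DFL = 1.4809 × 1.1666 = 1.7276.

1.73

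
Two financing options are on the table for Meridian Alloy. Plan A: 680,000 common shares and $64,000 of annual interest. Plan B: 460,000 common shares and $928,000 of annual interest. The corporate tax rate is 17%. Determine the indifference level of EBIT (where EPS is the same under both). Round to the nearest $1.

$2,734,545

Set EPS_A = EPS_B: (EBIT − $64,000)(1 − 0.17) ÷ 680,000 = (EBIT − $928,000)(1 − 0.17) ÷ 460,000.
The (1 − t) factor cancels: (EBIT − 64,000) × 460,000 = (EBIT − 928,000) × 680,000.
EBIT × (680,000 − 460,000) = 928,000 × 680,000 − 64,000 × 460,000 = 601,600,000,000, so EBIT = 601,600,000,000 ÷ 220,000 = 2,734,545.45.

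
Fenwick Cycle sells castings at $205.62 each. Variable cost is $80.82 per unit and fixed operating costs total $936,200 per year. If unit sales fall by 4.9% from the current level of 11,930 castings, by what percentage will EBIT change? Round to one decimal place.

-13.2%

Contribution at this volume is 11,930 × $124.80 = $1,488,864.00.
Subtracting fixed costs: EBIT = $1,488,864.00 − $936,200 = $552,664.00.
Degree of operating leverage = $1,488,864.00 / $552,664.00 = 2.6940.
%ΔEBIT = DOL × %ΔSales = 2.6940 × -4.9% = -13.2%.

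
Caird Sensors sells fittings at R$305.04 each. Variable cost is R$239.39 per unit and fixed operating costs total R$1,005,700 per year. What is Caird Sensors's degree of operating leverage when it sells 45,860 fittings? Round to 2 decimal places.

1.50

At 45,860 units, contribution = 45,860 × R$65.65 = R$3,010,709.00.
Subtracting fixed costs: EBIT = R$3,010,709.00 − R$1,005,700 = R$2,005,009.00.
So DOL = total CM / EBIT = R$3,010,709.00 / R$2,005,009.00 = 1.5016.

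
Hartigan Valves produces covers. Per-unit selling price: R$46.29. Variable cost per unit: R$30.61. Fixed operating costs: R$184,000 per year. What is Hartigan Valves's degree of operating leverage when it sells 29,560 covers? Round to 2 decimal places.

1.66

At 29,560 units, contribution = 29,560 × R$15.68 = R$463,500.80.
Operating income = contribution − fixed costs = R$463,500.80 − R$184,000 = R$279,500.80.
DOL = contribution ÷ EBIT = R$463,500.80 ÷ R$279,500.80 = 1.6583.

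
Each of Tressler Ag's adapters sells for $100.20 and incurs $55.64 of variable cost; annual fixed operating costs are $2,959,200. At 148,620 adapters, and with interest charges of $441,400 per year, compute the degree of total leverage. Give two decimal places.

2.06

Contribution at this volume is 148,620 × $44.56 = $6,622,507.20.
Subtracting fixed costs: EBIT = $6,622,507.20 − $2,959,200 = $3,663,307.20. Interest = $441,400.00, so EBIT − I = $3,221,907.20.
DCL = contribution ÷ (EBIT − I) = $6,622,507.20 ÷ $3,221,907.20 = 2.0555.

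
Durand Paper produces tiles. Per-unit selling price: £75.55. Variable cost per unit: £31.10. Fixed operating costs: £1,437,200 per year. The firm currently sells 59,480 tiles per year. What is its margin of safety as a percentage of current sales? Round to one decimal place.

Each unit contributes £75.55 − £31.10 = £44.45. Break-even units = £1,437,200 ÷ £44.45 = 32,332.96; break-even revenue = 32,332.96 × £75.55 = £2,442,755.01.
Actual sales revenue = 59,480 × £75.55 = £4,493,714.00.
Margin of safety = (£4,493,714.00 − £2,442,755.01) ÷ £4,493,714.00 = 45.6%.

45.6%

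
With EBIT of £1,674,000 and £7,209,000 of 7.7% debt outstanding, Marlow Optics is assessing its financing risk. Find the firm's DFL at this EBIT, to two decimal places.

1.50

Annual interest charges come to £555,093.00.
DFL = EBIT ÷ (EBIT − I) = £1,674,000 ÷ (£1,674,000 − £555,093.00) = £1,674,000 ÷ £1,118,907.00 = 1.4961.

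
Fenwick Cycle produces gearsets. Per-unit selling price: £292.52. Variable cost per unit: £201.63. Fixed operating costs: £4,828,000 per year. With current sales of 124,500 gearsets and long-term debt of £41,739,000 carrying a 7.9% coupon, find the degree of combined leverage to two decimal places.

3.55

At 124,500 units, contribution = 124,500 × £90.89 = £11,315,805.00.
Operating income = contribution − fixed costs = £11,315,805.00 − £4,828,000 = £6,487,805.00. Interest = £3,297,381.00, so EBIT − I = £3,190,424.00.
Degree of total leverage = total CM / (EBIT − interest) = £11,315,805.00 / £3,190,424.00 = 3.5468.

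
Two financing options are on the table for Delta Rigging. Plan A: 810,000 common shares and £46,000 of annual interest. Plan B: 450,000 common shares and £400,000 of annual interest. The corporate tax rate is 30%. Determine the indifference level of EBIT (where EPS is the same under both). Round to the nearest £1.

At indifference, (EBIT − 46,000)(1 − t)/810,000 = (EBIT − 400,000)(1 − t)/450,000.
Cancelling (1 − t) and cross-multiplying: 450,000·(EBIT − 46,000) = 810,000·(EBIT − 400,000).
EBIT × (810,000 − 450,000) = 400,000 × 810,000 − 46,000 × 450,000 = 303,300,000,000, so EBIT = 303,300,000,000 ÷ 360,000 = 842,500.00.

£842,500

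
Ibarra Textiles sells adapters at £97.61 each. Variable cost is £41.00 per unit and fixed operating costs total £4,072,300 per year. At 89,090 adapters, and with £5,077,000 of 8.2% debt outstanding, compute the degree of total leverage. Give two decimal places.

Total contribution margin = 89,090 × £56.61 = £5,043,384.90.
Operating income = contribution − fixed costs = £5,043,384.90 − £4,072,300 = £971,084.90. Interest = £416,314.00, so EBIT − I = £554,770.90.
DCL = contribution ÷ (EBIT − I) = £5,043,384.90 ÷ £554,770.90 = 9.0909.

9.09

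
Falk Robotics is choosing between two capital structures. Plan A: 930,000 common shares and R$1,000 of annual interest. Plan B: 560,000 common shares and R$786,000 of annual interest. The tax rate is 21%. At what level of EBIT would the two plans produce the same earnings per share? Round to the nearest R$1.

R$1,974,108

Set EPS_A = EPS_B: (EBIT − R$1,000)(1 − 0.21) ÷ 930,000 = (EBIT − R$786,000)(1 − 0.21) ÷ 560,000.
The (1 − t) factor cancels: (EBIT − 1,000) × 560,000 = (EBIT − 786,000) × 930,000.
EBIT × (930,000 − 560,000) = 786,000 × 930,000 − 1,000 × 560,000 = 730,420,000,000, so EBIT = 730,420,000,000 ÷ 370,000 = 1,974,108.11.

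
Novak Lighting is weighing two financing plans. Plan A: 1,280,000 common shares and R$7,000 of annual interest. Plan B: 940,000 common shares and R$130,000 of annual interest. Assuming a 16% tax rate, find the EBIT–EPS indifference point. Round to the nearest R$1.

At indifference, (EBIT − 7,000)(1 − t)/1,280,000 = (EBIT − 130,000)(1 − t)/940,000.
The (1 − t) factor cancels: (EBIT − 7,000) × 940,000 = (EBIT − 130,000) × 1,280,000.
Solving, EBIT = (130,000·1,280,000 − 7,000·940,000) / (1,280,000 − 940,000) = 159,820,000,000 / 340,000 = 470,058.82.

R$470,059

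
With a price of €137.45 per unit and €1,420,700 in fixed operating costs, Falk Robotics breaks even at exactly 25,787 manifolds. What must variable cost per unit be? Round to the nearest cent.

€82.36

Contribution per unit must be FC / Q = €1,420,700 / 25,787 = €55.0937.
Hence VC = price − CM = €137.45 − €55.0937 = €82.36.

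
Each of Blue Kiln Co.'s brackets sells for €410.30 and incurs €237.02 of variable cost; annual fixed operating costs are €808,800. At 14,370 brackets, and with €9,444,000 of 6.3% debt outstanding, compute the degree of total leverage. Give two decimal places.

2.29

At 14,370 units, contribution = 14,370 × €173.28 = €2,490,033.60.
Subtracting fixed costs: EBIT = €2,490,033.60 − €808,800 = €1,681,233.60. Interest = €594,972.00.
DOL = €2,490,033.60 ÷ €1,681,233.60 = 1.4811; DFL = €1,681,233.60 ÷ €1,086,261.60 = 1.5477.
DCL = DOL × DFL = 1.4811 × 1.5477 = 2.2923.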